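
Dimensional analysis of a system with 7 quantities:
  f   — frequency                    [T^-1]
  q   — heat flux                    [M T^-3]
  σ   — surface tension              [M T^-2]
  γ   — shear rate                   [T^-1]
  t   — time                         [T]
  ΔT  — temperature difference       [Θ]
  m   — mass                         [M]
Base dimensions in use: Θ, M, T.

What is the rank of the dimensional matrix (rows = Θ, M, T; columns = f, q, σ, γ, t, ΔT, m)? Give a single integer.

3

Write exponents as rows Θ,M,T / cols f,q,σ,γ,t,ΔT,m:
  Θ: [ 0  0  0  0  0  1  0]
  M: [ 0  1  1  0  0  0  1]
  T: [-1 -3 -2 -1  1  0  0]
RREF → pivots at {f,q,ΔT} ⇒ r = 3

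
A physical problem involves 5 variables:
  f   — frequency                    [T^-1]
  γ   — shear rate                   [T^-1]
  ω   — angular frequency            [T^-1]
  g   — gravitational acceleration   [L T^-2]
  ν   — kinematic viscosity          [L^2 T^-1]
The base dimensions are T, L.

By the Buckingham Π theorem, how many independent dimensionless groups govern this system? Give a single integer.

Exponent matrix [T,L] × [f,γ,ω,g,ν]:
  T: [-1 -1 -1 -2 -1]
  L: [ 0  0  0  1  2]
Echelon form has 2 nonzero rows (pivots: f,g)
5 vars − rank 2 = 3 Π groups

3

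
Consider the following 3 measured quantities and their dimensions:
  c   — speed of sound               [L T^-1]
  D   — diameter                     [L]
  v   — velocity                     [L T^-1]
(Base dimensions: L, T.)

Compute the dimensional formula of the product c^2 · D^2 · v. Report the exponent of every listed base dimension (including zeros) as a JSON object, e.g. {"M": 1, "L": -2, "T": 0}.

{"L": 5, "T": -3}

Exponent matrix [L,T] × [c,D,v]:
  L: [ 1  1  1]
  T: [-1  0 -1]
  [L]: (2)·1+(2)·1+(1)·1 = 5
  [T]: (2)·-1+(2)·0+(1)·-1 = -3
⇒ L^5 T^-3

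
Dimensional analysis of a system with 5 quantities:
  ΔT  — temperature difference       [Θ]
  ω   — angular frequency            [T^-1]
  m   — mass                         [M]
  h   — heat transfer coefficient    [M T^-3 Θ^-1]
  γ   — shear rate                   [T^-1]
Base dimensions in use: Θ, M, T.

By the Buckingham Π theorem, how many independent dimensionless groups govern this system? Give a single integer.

Dimensional matrix (Θ×M×T by ΔT×ω×m×h×γ):
  Θ: [ 1  0  0 -1  0]
  M: [ 0  0  1  1  0]
  T: [ 0 -1  0 -3 -1]
RREF → pivots at {ΔT,ω,m} ⇒ r = 3
5 vars − rank 3 = 2 Π groups

2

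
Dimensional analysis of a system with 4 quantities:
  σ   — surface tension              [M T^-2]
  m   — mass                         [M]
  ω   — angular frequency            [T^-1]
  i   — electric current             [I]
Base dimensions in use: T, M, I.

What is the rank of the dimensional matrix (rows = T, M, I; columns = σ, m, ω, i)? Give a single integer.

3

Dimensional matrix (T×M×I by σ×m×ω×i):
  T: [-2  0 -1  0]
  M: [ 1  1  0  0]
  I: [ 0  0  0  1]
Echelon form has 3 nonzero rows (pivots: σ,m,i)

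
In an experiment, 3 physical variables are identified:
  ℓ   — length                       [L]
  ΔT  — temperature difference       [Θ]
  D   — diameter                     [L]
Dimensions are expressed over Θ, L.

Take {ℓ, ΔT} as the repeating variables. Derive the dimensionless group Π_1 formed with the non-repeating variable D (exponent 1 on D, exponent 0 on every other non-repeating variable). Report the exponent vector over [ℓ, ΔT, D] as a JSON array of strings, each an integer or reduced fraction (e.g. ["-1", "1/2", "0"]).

["-1", "0", "1"]

Dimensional matrix (Θ×L by ℓ×ΔT×D):
  Θ: [ 0  1  0]
  L: [ 1  0  1]
Echelon form has 2 nonzero rows (pivots: ℓ,ΔT)
Pivot set = {ℓ,ΔT}, free = {D}
RREF:
  r0: [   1    0    1]
  r1: [   0    1    0]
Fix exponent of D at 1; solve each RREF row for its pivot's exponent:
  r0: exp(ℓ) + (1)·1 = 0 ⇒ exp(ℓ) = -1
  r1: exp(ΔT) + (0)·1 = 0 ⇒ exp(ΔT) = 0
Π_1 = ℓ^-1 · D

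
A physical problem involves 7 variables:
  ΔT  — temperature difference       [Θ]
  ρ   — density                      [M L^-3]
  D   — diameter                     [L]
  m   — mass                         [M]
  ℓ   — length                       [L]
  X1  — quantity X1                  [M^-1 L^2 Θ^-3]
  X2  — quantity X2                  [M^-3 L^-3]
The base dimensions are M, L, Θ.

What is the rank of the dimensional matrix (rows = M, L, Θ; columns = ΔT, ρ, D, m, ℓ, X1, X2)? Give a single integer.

3

Write exponents as rows M,L,Θ / cols ΔT,ρ,D,m,ℓ,X1,X2:
  M: [ 0  1  0  1  0 -1 -3]
  L: [ 0 -3  1  0  1  2 -3]
  Θ: [ 1  0  0  0  0 -3  0]
RREF → pivots at {ΔT,ρ,D} ⇒ r = 3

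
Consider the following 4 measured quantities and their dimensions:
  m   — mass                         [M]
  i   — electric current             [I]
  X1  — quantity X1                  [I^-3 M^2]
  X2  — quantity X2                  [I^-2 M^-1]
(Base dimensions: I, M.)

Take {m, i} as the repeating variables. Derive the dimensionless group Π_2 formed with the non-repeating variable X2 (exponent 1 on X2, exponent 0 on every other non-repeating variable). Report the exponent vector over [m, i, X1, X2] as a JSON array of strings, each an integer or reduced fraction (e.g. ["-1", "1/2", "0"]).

Exponent matrix [I,M] × [m,i,X1,X2]:
  I: [ 0  1 -3 -2]
  M: [ 1  0  2 -1]
Echelon form has 2 nonzero rows (pivots: m,i)
Pivot set = {m,i}, free = {X1,X2}
RREF:
  r0: [   1    0    2   -1]
  r1: [   0    1   -3   -2]
Fix exponent of X2 at 1, X1 at 0; solve each RREF row for its pivot's exponent:
  r0: exp(m) + (-1)·1 = 0 ⇒ exp(m) = 1
  r1: exp(i) + (-2)·1 = 0 ⇒ exp(i) = 2
Π_2 = m · i^2 · X2

["1", "2", "0", "1"]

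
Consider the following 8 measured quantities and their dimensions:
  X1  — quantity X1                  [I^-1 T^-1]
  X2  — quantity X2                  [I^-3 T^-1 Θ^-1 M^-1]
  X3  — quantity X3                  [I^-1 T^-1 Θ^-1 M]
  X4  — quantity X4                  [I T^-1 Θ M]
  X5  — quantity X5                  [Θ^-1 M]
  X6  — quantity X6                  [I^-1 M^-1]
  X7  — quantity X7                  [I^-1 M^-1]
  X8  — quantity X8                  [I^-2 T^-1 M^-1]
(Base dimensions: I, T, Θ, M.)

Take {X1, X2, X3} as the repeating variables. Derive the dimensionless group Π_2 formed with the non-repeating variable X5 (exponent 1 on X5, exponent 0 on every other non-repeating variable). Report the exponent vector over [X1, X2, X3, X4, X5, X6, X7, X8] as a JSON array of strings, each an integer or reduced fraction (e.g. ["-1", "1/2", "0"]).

Write exponents as rows I,T,Θ,M / cols X1,X2,X3,X4,X5,X6,X7,X8:
  I: [-1 -3 -1  1  0 -1 -1 -2]
  T: [-1 -1 -1 -1  0  0  0 -1]
  Θ: [ 0 -1 -1  1 -1  0  0  0]
  M: [ 0 -1  1  1  1 -1 -1 -1]
Echelon form has 3 nonzero rows (pivots: X1,X2,X3)
Pivot set = {X1,X2,X3}, free = {X4,X5,X6,X7,X8}
RREF:
  r0: [   1    0    0    2   -1    0    0    1]
  r1: [   0    1    0   -1    0  1/2  1/2  1/2]
  r2: [   0    0    1    0    1 -1/2 -1/2 -1/2]
  r3: [   0    0    0    0    0    0    0    0]
Fix exponent of X5 at 1, X4 at 0, X6 at 0, X7 at 0, X8 at 0; solve each RREF row for its pivot's exponent:
  r0: exp(X1) + (-1)·1 = 0 ⇒ exp(X1) = 1
  r1: exp(X2) + (0)·1 = 0 ⇒ exp(X2) = 0
  r2: exp(X3) + (1)·1 = 0 ⇒ exp(X3) = -1
Π_2 = X1 · X3^-1 · X5

["1", "0", "-1", "0", "1", "0", "0", "0"]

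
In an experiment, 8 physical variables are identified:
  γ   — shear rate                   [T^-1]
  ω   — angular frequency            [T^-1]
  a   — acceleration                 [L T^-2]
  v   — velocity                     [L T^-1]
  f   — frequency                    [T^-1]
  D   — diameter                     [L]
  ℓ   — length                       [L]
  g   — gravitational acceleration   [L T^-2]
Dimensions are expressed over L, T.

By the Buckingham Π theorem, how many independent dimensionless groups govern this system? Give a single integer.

6

Dimensional matrix (L×T by γ×ω×a×v×f×D×ℓ×g):
  L: [ 0  0  1  1  0  1  1  1]
  T: [-1 -1 -2 -1 -1  0  0 -2]
Row reduction gives pivot columns γ,a; rank = 2
8 vars − rank 2 = 6 Π groups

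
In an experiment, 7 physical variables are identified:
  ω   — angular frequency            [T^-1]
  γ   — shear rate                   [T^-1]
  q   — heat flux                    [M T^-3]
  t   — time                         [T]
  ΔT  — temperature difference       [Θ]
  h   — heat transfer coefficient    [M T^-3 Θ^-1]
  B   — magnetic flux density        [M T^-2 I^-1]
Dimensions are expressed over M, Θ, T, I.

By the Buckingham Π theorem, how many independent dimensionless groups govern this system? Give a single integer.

Exponent matrix [M,Θ,T,I] × [ω,γ,q,t,ΔT,h,B]:
  M: [ 0  0  1  0  0  1  1]
  Θ: [ 0  0  0  0  1 -1  0]
  T: [-1 -1 -3  1  0 -3 -2]
  I: [ 0  0  0  0  0  0 -1]
Echelon form has 4 nonzero rows (pivots: ω,q,ΔT,B)
n=7, r=4 ⇒ 3 dimensionless groups

3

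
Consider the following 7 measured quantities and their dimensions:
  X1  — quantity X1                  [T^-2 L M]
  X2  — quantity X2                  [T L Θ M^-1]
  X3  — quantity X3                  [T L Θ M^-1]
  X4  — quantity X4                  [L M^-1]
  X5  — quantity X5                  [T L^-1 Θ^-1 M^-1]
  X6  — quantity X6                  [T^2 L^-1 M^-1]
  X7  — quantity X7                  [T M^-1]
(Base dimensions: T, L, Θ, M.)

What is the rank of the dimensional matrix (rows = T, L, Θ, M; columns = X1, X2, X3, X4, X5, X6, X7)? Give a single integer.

Exponent matrix [T,L,Θ,M] × [X1,X2,X3,X4,X5,X6,X7]:
  T: [-2  1  1  0  1  2  1]
  L: [ 1  1  1  1 -1 -1  0]
  Θ: [ 0  1  1  0 -1  0  0]
  M: [ 1 -1 -1 -1 -1 -1 -1]
Row reduction gives pivot columns X1,X2,X4; rank = 3

3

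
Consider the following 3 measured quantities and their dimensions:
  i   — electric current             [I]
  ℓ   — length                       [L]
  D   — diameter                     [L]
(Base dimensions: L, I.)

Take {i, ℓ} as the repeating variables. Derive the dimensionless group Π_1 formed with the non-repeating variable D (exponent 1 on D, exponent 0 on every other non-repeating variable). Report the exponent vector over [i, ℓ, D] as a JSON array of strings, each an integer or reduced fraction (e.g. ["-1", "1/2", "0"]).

["0", "-1", "1"]

Write exponents as rows L,I / cols i,ℓ,D:
  L: [ 0  1  1]
  I: [ 1  0  0]
Row reduction gives pivot columns i,ℓ; rank = 2
Pivot set = {i,ℓ}, free = {D}
RREF:
  r0: [   1    0    0]
  r1: [   0    1    1]
Fix exponent of D at 1; solve each RREF row for its pivot's exponent:
  r0: exp(i) + (0)·1 = 0 ⇒ exp(i) = 0
  r1: exp(ℓ) + (1)·1 = 0 ⇒ exp(ℓ) = -1
Π_1 = ℓ^-1 · D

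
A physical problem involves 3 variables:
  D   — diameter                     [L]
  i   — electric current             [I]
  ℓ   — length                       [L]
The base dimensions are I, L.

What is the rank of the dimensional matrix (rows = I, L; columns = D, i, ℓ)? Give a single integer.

2

Exponent matrix [I,L] × [D,i,ℓ]:
  I: [ 0  1  0]
  L: [ 1  0  1]
RREF → pivots at {D,i} ⇒ r = 2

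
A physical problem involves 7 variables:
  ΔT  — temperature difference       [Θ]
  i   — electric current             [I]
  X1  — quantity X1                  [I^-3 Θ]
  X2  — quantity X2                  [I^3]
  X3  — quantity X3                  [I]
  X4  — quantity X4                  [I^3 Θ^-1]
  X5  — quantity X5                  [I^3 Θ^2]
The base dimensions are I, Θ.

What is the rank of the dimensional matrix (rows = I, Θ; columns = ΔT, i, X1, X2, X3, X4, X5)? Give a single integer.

Exponent matrix [I,Θ] × [ΔT,i,X1,X2,X3,X4,X5]:
  I: [ 0  1 -3  3  1  3  3]
  Θ: [ 1  0  1  0  0 -1  2]
RREF → pivots at {ΔT,i} ⇒ r = 2

2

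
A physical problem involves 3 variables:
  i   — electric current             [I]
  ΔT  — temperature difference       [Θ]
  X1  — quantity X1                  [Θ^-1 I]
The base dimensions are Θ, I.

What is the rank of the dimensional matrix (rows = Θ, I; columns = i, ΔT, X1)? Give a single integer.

Exponent matrix [Θ,I] × [i,ΔT,X1]:
  Θ: [ 0  1 -1]
  I: [ 1  0  1]
RREF → pivots at {i,ΔT} ⇒ r = 2

2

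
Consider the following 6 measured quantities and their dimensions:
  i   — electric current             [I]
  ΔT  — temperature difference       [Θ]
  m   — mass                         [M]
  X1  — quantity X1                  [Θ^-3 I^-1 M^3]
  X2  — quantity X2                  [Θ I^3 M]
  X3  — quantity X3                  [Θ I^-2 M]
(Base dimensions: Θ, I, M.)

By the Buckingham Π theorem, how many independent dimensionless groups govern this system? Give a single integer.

3

Exponent matrix [Θ,I,M] × [i,ΔT,m,X1,X2,X3]:
  Θ: [ 0  1  0 -3  1  1]
  I: [ 1  0  0 -1  3 -2]
  M: [ 0  0  1  3  1  1]
RREF → pivots at {i,ΔT,m} ⇒ r = 3
Π count = n − r = 6 − 3 = 3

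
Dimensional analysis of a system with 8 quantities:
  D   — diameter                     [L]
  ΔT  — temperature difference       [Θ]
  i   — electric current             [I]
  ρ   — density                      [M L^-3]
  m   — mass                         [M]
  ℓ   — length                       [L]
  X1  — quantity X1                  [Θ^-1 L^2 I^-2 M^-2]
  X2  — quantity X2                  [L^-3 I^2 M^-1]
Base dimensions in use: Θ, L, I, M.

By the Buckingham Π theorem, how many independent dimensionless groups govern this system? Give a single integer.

Exponent matrix [Θ,L,I,M] × [D,ΔT,i,ρ,m,ℓ,X1,X2]:
  Θ: [ 0  1  0  0  0  0 -1  0]
  L: [ 1  0  0 -3  0  1  2 -3]
  I: [ 0  0  1  0  0  0 -2  2]
  M: [ 0  0  0  1  1  0 -2 -1]
Echelon form has 4 nonzero rows (pivots: D,ΔT,i,ρ)
8 vars − rank 4 = 4 Π groups

4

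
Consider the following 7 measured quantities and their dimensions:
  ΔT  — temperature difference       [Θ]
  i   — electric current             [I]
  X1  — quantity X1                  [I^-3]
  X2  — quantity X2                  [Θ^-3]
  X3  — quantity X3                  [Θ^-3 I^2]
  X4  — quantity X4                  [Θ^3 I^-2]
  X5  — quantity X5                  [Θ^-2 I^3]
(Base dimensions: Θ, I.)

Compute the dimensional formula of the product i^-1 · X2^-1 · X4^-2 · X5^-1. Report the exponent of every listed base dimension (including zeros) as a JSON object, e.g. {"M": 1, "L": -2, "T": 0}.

Exponent matrix [Θ,I] × [ΔT,i,X1,X2,X3,X4,X5]:
  Θ: [ 1  0  0 -3 -3  3 -2]
  I: [ 0  1 -3  0  2 -2  3]
  [Θ]: (-1)·0+(-1)·-3+(-2)·3+(-1)·-2 = -1
  [I]: (-1)·1+(-1)·0+(-2)·-2+(-1)·3 = 0
⇒ Θ^-1

{"Θ": -1, "I": 0}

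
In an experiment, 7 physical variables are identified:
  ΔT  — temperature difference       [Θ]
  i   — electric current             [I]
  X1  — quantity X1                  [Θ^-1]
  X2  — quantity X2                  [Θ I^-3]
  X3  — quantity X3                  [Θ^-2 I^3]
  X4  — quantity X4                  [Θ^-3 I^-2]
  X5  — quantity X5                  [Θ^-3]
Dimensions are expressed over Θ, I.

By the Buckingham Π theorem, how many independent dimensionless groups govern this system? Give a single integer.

Write exponents as rows Θ,I / cols ΔT,i,X1,X2,X3,X4,X5:
  Θ: [ 1  0 -1  1 -2 -3 -3]
  I: [ 0  1  0 -3  3 -2  0]
Echelon form has 2 nonzero rows (pivots: ΔT,i)
n=7, r=2 ⇒ 5 dimensionless groups

5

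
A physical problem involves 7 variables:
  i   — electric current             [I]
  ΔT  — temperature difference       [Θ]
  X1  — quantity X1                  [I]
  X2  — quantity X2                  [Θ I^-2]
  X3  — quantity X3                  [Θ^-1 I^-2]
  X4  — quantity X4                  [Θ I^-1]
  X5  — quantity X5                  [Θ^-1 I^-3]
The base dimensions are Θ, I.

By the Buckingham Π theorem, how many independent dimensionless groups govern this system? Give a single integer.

Write exponents as rows Θ,I / cols i,ΔT,X1,X2,X3,X4,X5:
  Θ: [ 0  1  0  1 -1  1 -1]
  I: [ 1  0  1 -2 -2 -1 -3]
Echelon form has 2 nonzero rows (pivots: i,ΔT)
n=7, r=2 ⇒ 5 dimensionless groups

5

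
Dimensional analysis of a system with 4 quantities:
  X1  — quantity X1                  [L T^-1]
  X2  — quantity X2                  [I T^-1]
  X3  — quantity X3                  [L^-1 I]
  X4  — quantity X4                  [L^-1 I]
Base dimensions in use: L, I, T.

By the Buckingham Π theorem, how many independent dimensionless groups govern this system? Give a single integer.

2

Write exponents as rows L,I,T / cols X1,X2,X3,X4:
  L: [ 1  0 -1 -1]
  I: [ 0  1  1  1]
  T: [-1 -1  0  0]
Row reduction gives pivot columns X1,X2; rank = 2
n=4, r=2 ⇒ 2 dimensionless groups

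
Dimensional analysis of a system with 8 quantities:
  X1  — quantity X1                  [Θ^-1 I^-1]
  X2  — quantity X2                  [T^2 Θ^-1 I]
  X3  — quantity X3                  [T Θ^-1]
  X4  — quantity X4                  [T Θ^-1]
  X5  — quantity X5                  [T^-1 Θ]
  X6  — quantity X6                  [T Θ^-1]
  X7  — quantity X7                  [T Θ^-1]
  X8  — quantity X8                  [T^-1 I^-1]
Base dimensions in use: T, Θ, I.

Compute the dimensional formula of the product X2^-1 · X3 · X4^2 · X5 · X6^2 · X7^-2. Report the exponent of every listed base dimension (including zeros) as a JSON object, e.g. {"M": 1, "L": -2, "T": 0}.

{"T": 0, "Θ": -1, "I": -1}

Dimensional matrix (T×Θ×I by X1×X2×X3×X4×X5×X6×X7×X8):
  T: [ 0  2  1  1 -1  1  1 -1]
  Θ: [-1 -1 -1 -1  1 -1 -1  0]
  I: [-1  1  0  0  0  0  0 -1]
  [T]: (-1)·2+(1)·1+(2)·1+(1)·-1+(2)·1+(-2)·1 = 0
  [Θ]: (-1)·-1+(1)·-1+(2)·-1+(1)·1+(2)·-1+(-2)·-1 = -1
  [I]: (-1)·1+(1)·0+(2)·0+(1)·0+(2)·0+(-2)·0 = -1
⇒ Θ^-1 I^-1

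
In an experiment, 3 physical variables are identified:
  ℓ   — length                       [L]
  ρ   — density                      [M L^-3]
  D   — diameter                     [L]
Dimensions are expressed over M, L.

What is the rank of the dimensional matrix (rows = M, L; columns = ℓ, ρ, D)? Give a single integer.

2

Exponent matrix [M,L] × [ℓ,ρ,D]:
  M: [ 0  1  0]
  L: [ 1 -3  1]
RREF → pivots at {ℓ,ρ} ⇒ r = 2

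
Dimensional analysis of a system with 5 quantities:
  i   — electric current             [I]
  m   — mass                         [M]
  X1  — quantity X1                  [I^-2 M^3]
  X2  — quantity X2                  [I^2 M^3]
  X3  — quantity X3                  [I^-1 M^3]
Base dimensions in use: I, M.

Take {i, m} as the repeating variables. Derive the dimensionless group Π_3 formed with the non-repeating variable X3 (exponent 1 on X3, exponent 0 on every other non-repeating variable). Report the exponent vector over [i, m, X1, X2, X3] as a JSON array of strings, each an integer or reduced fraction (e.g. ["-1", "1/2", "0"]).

Write exponents as rows I,M / cols i,m,X1,X2,X3:
  I: [ 1  0 -2  2 -1]
  M: [ 0  1  3  3  3]
Row reduction gives pivot columns i,m; rank = 2
Pivot set = {i,m}, free = {X1,X2,X3}
RREF:
  r0: [   1    0   -2    2   -1]
  r1: [   0    1    3    3    3]
Fix exponent of X3 at 1, X1 at 0, X2 at 0; solve each RREF row for its pivot's exponent:
  r0: exp(i) + (-1)·1 = 0 ⇒ exp(i) = 1
  r1: exp(m) + (3)·1 = 0 ⇒ exp(m) = -3
Π_3 = i · m^-3 · X3

["1", "-3", "0", "0", "1"]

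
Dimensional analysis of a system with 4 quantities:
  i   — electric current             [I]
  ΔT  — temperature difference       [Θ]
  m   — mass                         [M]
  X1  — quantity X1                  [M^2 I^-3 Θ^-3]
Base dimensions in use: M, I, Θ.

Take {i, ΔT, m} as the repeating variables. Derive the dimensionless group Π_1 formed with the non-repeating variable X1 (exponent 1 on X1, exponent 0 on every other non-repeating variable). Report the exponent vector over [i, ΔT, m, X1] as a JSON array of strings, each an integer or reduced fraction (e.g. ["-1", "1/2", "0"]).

["3", "3", "-2", "1"]

Exponent matrix [M,I,Θ] × [i,ΔT,m,X1]:
  M: [ 0  0  1  2]
  I: [ 1  0  0 -3]
  Θ: [ 0  1  0 -3]
Echelon form has 3 nonzero rows (pivots: i,ΔT,m)
Repeat: i,ΔT,m; free: X1
RREF:
  r0: [   1    0    0   -3]
  r1: [   0    1    0   -3]
  r2: [   0    0    1    2]
Fix exponent of X1 at 1; solve each RREF row for its pivot's exponent:
  r0: exp(i) + (-3)·1 = 0 ⇒ exp(i) = 3
  r1: exp(ΔT) + (-3)·1 = 0 ⇒ exp(ΔT) = 3
  r2: exp(m) + (2)·1 = 0 ⇒ exp(m) = -2
Π_1 = i^3 · ΔT^3 · m^-2 · X1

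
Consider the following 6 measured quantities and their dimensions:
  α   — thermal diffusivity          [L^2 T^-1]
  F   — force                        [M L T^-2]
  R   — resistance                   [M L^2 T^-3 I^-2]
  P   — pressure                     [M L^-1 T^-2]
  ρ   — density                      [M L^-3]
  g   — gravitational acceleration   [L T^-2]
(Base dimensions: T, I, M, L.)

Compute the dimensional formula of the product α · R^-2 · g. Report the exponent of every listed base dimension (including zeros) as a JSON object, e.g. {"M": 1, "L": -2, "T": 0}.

Exponent matrix [T,I,M,L] × [α,F,R,P,ρ,g]:
  T: [-1 -2 -3 -2  0 -2]
  I: [ 0  0 -2  0  0  0]
  M: [ 0  1  1  1  1  0]
  L: [ 2  1  2 -1 -3  1]
  [T]: (1)·-1+(-2)·-3+(1)·-2 = 3
  [I]: (1)·0+(-2)·-2+(1)·0 = 4
  [M]: (1)·0+(-2)·1+(1)·0 = -2
  [L]: (1)·2+(-2)·2+(1)·1 = -1
⇒ T^3 I^4 M^-2 L^-1

{"T": 3, "I": 4, "M": -2, "L": -1}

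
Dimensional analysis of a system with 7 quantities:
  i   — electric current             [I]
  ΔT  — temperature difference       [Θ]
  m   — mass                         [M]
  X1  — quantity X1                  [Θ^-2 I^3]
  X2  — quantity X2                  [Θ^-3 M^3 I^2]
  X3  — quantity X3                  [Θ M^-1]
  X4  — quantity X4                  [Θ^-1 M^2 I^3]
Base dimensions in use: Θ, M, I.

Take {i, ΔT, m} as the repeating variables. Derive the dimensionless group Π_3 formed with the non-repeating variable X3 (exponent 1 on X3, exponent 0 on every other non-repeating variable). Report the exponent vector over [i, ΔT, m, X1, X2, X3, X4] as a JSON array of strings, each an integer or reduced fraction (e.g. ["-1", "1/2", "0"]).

["0", "-1", "1", "0", "0", "1", "0"]

Exponent matrix [Θ,M,I] × [i,ΔT,m,X1,X2,X3,X4]:
  Θ: [ 0  1  0 -2 -3  1 -1]
  M: [ 0  0  1  0  3 -1  2]
  I: [ 1  0  0  3  2  0  3]
RREF → pivots at {i,ΔT,m} ⇒ r = 3
Repeat: i,ΔT,m; free: X1,X2,X3,X4
RREF:
  r0: [   1    0    0    3    2    0    3]
  r1: [   0    1    0   -2   -3    1   -1]
  r2: [   0    0    1    0    3   -1    2]
Fix exponent of X3 at 1, X1 at 0, X2 at 0, X4 at 0; solve each RREF row for its pivot's exponent:
  r0: exp(i) + (0)·1 = 0 ⇒ exp(i) = 0
  r1: exp(ΔT) + (1)·1 = 0 ⇒ exp(ΔT) = -1
  r2: exp(m) + (-1)·1 = 0 ⇒ exp(m) = 1
Π_3 = ΔT^-1 · m · X3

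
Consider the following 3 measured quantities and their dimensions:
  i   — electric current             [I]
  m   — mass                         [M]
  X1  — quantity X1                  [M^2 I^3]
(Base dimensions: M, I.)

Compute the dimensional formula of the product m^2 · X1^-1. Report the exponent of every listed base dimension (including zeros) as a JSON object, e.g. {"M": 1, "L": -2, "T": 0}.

Dimensional matrix (M×I by i×m×X1):
  M: [ 0  1  2]
  I: [ 1  0  3]
  [M]: (2)·1+(-1)·2 = 0
  [I]: (2)·0+(-1)·3 = -3
⇒ I^-3

{"M": 0, "I": -3}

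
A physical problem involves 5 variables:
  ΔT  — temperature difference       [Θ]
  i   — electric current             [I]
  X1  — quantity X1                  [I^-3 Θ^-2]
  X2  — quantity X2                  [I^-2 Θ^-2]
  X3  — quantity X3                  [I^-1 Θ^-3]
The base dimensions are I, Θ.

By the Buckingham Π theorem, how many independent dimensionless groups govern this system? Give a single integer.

Dimensional matrix (I×Θ by ΔT×i×X1×X2×X3):
  I: [ 0  1 -3 -2 -1]
  Θ: [ 1  0 -2 -2 -3]
RREF → pivots at {ΔT,i} ⇒ r = 2
Π count = n − r = 5 − 2 = 3

3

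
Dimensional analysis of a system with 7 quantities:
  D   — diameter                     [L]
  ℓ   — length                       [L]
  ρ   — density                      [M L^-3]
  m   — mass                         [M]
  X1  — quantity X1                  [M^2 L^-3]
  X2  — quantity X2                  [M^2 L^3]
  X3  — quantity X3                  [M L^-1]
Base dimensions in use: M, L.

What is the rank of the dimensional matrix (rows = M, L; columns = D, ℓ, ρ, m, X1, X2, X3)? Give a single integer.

Exponent matrix [M,L] × [D,ℓ,ρ,m,X1,X2,X3]:
  M: [ 0  0  1  1  2  2  1]
  L: [ 1  1 -3  0 -3  3 -1]
RREF → pivots at {D,ρ} ⇒ r = 2

2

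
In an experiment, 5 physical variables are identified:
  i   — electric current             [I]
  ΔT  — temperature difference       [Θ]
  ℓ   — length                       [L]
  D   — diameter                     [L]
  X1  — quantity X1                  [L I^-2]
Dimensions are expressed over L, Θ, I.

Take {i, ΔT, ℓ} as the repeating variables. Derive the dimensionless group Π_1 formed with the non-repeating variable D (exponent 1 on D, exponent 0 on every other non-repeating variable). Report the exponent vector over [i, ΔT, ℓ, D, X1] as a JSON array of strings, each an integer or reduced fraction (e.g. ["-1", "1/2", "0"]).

Write exponents as rows L,Θ,I / cols i,ΔT,ℓ,D,X1:
  L: [ 0  0  1  1  1]
  Θ: [ 0  1  0  0  0]
  I: [ 1  0  0  0 -2]
Row reduction gives pivot columns i,ΔT,ℓ; rank = 3
Repeat: i,ΔT,ℓ; free: D,X1
RREF:
  r0: [   1    0    0    0   -2]
  r1: [   0    1    0    0    0]
  r2: [   0    0    1    1    1]
Fix exponent of D at 1, X1 at 0; solve each RREF row for its pivot's exponent:
  r0: exp(i) + (0)·1 = 0 ⇒ exp(i) = 0
  r1: exp(ΔT) + (0)·1 = 0 ⇒ exp(ΔT) = 0
  r2: exp(ℓ) + (1)·1 = 0 ⇒ exp(ℓ) = -1
Π_1 = ℓ^-1 · D

["0", "0", "-1", "1", "0"]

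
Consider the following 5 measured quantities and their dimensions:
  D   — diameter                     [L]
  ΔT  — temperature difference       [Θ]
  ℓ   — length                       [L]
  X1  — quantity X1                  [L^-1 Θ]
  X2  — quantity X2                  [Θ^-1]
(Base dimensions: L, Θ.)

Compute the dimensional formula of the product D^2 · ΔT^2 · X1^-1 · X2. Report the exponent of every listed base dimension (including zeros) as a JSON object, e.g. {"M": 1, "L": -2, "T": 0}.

{"L": 3, "Θ": 0}

Exponent matrix [L,Θ] × [D,ΔT,ℓ,X1,X2]:
  L: [ 1  0  1 -1  0]
  Θ: [ 0  1  0  1 -1]
  [L]: (2)·1+(2)·0+(-1)·-1+(1)·0 = 3
  [Θ]: (2)·0+(2)·1+(-1)·1+(1)·-1 = 0
⇒ L^3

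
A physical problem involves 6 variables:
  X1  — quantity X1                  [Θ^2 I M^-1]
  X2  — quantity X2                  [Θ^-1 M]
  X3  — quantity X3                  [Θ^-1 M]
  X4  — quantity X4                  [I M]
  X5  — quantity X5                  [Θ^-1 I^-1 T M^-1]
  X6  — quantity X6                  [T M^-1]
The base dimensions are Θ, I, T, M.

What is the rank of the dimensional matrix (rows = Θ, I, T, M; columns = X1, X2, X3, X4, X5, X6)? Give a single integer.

Write exponents as rows Θ,I,T,M / cols X1,X2,X3,X4,X5,X6:
  Θ: [ 2 -1 -1  0 -1  0]
  I: [ 1  0  0  1 -1  0]
  T: [ 0  0  0  0  1  1]
  M: [-1  1  1  1 -1 -1]
Echelon form has 3 nonzero rows (pivots: X1,X2,X5)

3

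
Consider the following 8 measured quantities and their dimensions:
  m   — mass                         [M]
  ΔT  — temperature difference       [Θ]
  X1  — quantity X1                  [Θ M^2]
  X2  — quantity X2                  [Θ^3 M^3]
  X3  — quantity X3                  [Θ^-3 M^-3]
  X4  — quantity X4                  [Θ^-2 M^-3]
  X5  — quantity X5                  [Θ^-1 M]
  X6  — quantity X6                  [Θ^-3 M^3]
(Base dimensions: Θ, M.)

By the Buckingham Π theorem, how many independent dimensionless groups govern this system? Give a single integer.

6

Exponent matrix [Θ,M] × [m,ΔT,X1,X2,X3,X4,X5,X6]:
  Θ: [ 0  1  1  3 -3 -2 -1 -3]
  M: [ 1  0  2  3 -3 -3  1  3]
Echelon form has 2 nonzero rows (pivots: m,ΔT)
8 vars − rank 2 = 6 Π groups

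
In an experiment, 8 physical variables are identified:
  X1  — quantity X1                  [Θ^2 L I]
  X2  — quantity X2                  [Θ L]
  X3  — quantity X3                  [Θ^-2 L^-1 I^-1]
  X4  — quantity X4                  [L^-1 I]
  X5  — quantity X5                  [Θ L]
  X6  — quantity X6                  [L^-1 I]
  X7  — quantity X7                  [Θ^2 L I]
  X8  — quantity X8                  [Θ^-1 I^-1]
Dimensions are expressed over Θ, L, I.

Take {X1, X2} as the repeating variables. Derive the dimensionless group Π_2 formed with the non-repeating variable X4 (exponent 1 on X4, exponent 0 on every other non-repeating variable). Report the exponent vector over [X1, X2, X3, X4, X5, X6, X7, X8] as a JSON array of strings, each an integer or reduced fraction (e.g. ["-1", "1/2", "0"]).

Exponent matrix [Θ,L,I] × [X1,X2,X3,X4,X5,X6,X7,X8]:
  Θ: [ 2  1 -2  0  1  0  2 -1]
  L: [ 1  1 -1 -1  1 -1  1  0]
  I: [ 1  0 -1  1  0  1  1 -1]
Echelon form has 2 nonzero rows (pivots: X1,X2)
Pivot set = {X1,X2}, free = {X3,X4,X5,X6,X7,X8}
RREF:
  r0: [   1    0   -1    1    0    1    1   -1]
  r1: [   0    1    0   -2    1   -2    0    1]
  r2: [   0    0    0    0    0    0    0    0]
Fix exponent of X4 at 1, X3 at 0, X5 at 0, X6 at 0, X7 at 0, X8 at 0; solve each RREF row for its pivot's exponent:
  r0: exp(X1) + (1)·1 = 0 ⇒ exp(X1) = -1
  r1: exp(X2) + (-2)·1 = 0 ⇒ exp(X2) = 2
Π_2 = X1^-1 · X2^2 · X4

["-1", "2", "0", "1", "0", "0", "0", "0"]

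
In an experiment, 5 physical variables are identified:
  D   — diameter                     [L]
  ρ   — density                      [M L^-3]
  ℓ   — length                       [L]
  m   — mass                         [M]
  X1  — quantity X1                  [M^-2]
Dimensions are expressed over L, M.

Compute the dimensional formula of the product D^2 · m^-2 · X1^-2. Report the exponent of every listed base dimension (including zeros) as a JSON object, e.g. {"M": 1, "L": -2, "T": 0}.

{"L": 2, "M": 2}

Exponent matrix [L,M] × [D,ρ,ℓ,m,X1]:
  L: [ 1 -3  1  0  0]
  M: [ 0  1  0  1 -2]
  [L]: (2)·1+(-2)·0+(-2)·0 = 2
  [M]: (2)·0+(-2)·1+(-2)·-2 = 2
⇒ L^2 M^2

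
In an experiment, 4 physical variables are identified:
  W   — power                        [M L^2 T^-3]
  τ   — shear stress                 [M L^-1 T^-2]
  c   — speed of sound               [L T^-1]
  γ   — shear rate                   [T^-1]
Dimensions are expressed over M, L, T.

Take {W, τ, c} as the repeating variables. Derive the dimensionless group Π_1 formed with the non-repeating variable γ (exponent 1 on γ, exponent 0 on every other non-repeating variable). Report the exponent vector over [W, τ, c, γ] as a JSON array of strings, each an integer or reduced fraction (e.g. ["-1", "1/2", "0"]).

["1/2", "-1/2", "-3/2", "1"]

Write exponents as rows M,L,T / cols W,τ,c,γ:
  M: [ 1  1  0  0]
  L: [ 2 -1  1  0]
  T: [-3 -2 -1 -1]
RREF → pivots at {W,τ,c} ⇒ r = 3
Pivot set = {W,τ,c}, free = {γ}
RREF:
  r0: [   1    0    0 -1/2]
  r1: [   0    1    0  1/2]
  r2: [   0    0    1  3/2]
Fix exponent of γ at 1; solve each RREF row for its pivot's exponent:
  r0: exp(W) + (-1/2)·1 = 0 ⇒ exp(W) = 1/2
  r1: exp(τ) + (1/2)·1 = 0 ⇒ exp(τ) = -1/2
  r2: exp(c) + (3/2)·1 = 0 ⇒ exp(c) = -3/2
Π_1 = W^(1/2) · τ^(-1/2) · c^(-3/2) · γ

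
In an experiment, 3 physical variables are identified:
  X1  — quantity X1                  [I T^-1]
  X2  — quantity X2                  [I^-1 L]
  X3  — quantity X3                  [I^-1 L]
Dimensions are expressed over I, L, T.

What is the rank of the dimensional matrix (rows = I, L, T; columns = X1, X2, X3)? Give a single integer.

2

Exponent matrix [I,L,T] × [X1,X2,X3]:
  I: [ 1 -1 -1]
  L: [ 0  1  1]
  T: [-1  0  0]
Row reduction gives pivot columns X1,X2; rank = 2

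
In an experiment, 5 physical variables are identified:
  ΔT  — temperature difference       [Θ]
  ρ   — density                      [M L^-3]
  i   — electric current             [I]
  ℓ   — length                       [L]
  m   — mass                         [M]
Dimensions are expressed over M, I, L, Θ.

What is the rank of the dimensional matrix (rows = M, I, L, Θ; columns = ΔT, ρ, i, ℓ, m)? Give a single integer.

Dimensional matrix (M×I×L×Θ by ΔT×ρ×i×ℓ×m):
  M: [ 0  1  0  0  1]
  I: [ 0  0  1  0  0]
  L: [ 0 -3  0  1  0]
  Θ: [ 1  0  0  0  0]
Row reduction gives pivot columns ΔT,ρ,i,ℓ; rank = 4

4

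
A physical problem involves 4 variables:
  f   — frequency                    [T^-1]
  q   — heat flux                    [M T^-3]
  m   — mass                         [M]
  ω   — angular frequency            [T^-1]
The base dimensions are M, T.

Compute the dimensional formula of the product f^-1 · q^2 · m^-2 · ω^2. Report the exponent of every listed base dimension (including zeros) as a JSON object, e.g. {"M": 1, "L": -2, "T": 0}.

Write exponents as rows M,T / cols f,q,m,ω:
  M: [ 0  1  1  0]
  T: [-1 -3  0 -1]
  [M]: (-1)·0+(2)·1+(-2)·1+(2)·0 = 0
  [T]: (-1)·-1+(2)·-3+(-2)·0+(2)·-1 = -7
⇒ T^-7

{"M": 0, "T": -7}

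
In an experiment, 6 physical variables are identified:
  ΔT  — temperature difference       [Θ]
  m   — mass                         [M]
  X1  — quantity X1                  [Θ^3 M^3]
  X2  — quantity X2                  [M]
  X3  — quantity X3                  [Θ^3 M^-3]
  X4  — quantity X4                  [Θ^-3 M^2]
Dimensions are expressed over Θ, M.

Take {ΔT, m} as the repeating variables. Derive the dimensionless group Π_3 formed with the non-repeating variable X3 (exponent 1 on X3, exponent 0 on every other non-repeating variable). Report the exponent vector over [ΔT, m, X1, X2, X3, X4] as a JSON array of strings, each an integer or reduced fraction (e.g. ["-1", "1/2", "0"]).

["-3", "3", "0", "0", "1", "0"]

Exponent matrix [Θ,M] × [ΔT,m,X1,X2,X3,X4]:
  Θ: [ 1  0  3  0  3 -3]
  M: [ 0  1  3  1 -3  2]
Row reduction gives pivot columns ΔT,m; rank = 2
Repeat: ΔT,m; free: X1,X2,X3,X4
RREF:
  r0: [   1    0    3    0    3   -3]
  r1: [   0    1    3    1   -3    2]
Fix exponent of X3 at 1, X1 at 0, X2 at 0, X4 at 0; solve each RREF row for its pivot's exponent:
  r0: exp(ΔT) + (3)·1 = 0 ⇒ exp(ΔT) = -3
  r1: exp(m) + (-3)·1 = 0 ⇒ exp(m) = 3
Π_3 = ΔT^-3 · m^3 · X3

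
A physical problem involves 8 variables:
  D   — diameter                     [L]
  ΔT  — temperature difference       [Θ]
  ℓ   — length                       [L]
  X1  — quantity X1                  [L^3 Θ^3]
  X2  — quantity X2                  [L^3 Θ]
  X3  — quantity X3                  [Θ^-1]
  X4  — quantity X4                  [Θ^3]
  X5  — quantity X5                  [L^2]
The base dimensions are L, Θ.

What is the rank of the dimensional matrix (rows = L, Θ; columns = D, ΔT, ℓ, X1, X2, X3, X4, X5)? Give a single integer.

Write exponents as rows L,Θ / cols D,ΔT,ℓ,X1,X2,X3,X4,X5:
  L: [ 1  0  1  3  3  0  0  2]
  Θ: [ 0  1  0  3  1 -1  3  0]
Echelon form has 2 nonzero rows (pivots: D,ΔT)

2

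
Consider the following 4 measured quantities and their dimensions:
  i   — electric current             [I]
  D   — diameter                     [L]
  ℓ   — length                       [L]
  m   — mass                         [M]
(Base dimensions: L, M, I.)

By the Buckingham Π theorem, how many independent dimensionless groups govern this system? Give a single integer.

1

Dimensional matrix (L×M×I by i×D×ℓ×m):
  L: [ 0  1  1  0]
  M: [ 0  0  0  1]
  I: [ 1  0  0  0]
Echelon form has 3 nonzero rows (pivots: i,D,m)
Π count = n − r = 4 − 3 = 1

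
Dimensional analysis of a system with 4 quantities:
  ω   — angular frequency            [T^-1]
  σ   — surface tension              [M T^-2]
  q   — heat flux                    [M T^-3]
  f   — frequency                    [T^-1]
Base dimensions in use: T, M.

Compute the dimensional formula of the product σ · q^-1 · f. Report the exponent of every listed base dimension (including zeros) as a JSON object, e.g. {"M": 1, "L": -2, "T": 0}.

Exponent matrix [T,M] × [ω,σ,q,f]:
  T: [-1 -2 -3 -1]
  M: [ 0  1  1  0]
  [T]: (1)·-2+(-1)·-3+(1)·-1 = 0
  [M]: (1)·1+(-1)·1+(1)·0 = 0
⇒ 1 (dimensionless)

{"T": 0, "M": 0}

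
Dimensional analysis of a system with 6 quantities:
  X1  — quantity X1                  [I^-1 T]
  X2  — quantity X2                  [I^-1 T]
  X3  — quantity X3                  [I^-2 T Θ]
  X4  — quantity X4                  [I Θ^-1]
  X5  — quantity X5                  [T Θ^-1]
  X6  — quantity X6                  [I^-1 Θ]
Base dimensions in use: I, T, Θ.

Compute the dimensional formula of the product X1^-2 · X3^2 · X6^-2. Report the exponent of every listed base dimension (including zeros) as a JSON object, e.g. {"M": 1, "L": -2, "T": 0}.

Write exponents as rows I,T,Θ / cols X1,X2,X3,X4,X5,X6:
  I: [-1 -1 -2  1  0 -1]
  T: [ 1  1  1  0  1  0]
  Θ: [ 0  0  1 -1 -1  1]
  [I]: (-2)·-1+(2)·-2+(-2)·-1 = 0
  [T]: (-2)·1+(2)·1+(-2)·0 = 0
  [Θ]: (-2)·0+(2)·1+(-2)·1 = 0
⇒ 1 (dimensionless)

{"I": 0, "T": 0, "Θ": 0}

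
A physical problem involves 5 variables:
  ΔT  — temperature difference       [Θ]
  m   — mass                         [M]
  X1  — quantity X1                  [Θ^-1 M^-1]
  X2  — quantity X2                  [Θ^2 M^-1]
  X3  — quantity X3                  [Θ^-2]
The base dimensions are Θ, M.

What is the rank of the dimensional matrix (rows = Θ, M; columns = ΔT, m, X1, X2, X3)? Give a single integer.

Exponent matrix [Θ,M] × [ΔT,m,X1,X2,X3]:
  Θ: [ 1  0 -1  2 -2]
  M: [ 0  1 -1 -1  0]
Echelon form has 2 nonzero rows (pivots: ΔT,m)

2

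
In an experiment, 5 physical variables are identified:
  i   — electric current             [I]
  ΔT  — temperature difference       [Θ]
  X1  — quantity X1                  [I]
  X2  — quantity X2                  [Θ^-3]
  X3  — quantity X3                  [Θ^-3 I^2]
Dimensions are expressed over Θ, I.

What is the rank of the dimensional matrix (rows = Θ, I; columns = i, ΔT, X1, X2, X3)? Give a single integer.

2

Exponent matrix [Θ,I] × [i,ΔT,X1,X2,X3]:
  Θ: [ 0  1  0 -3 -3]
  I: [ 1  0  1  0  2]
Echelon form has 2 nonzero rows (pivots: i,ΔT)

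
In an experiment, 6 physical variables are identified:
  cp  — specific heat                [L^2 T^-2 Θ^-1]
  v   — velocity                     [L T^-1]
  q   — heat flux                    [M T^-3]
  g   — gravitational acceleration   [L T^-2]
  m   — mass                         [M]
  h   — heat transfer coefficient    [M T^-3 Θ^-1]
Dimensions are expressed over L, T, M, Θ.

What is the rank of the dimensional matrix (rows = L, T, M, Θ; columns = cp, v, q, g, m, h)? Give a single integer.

Exponent matrix [L,T,M,Θ] × [cp,v,q,g,m,h]:
  L: [ 2  1  0  1  0  0]
  T: [-2 -1 -3 -2  0 -3]
  M: [ 0  0  1  0  1  1]
  Θ: [-1  0  0  0  0 -1]
Row reduction gives pivot columns cp,v,q,g; rank = 4

4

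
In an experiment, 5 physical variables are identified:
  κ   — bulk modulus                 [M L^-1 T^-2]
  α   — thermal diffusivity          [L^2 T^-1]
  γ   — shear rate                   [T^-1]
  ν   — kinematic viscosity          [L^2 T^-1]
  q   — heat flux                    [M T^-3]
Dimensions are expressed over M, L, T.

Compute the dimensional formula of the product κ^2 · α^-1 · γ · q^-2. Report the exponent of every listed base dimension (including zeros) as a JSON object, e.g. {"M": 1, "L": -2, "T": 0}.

{"M": 0, "L": -4, "T": 2}

Exponent matrix [M,L,T] × [κ,α,γ,ν,q]:
  M: [ 1  0  0  0  1]
  L: [-1  2  0  2  0]
  T: [-2 -1 -1 -1 -3]
  [M]: (2)·1+(-1)·0+(1)·0+(-2)·1 = 0
  [L]: (2)·-1+(-1)·2+(1)·0+(-2)·0 = -4
  [T]: (2)·-2+(-1)·-1+(1)·-1+(-2)·-3 = 2
⇒ L^-4 T^2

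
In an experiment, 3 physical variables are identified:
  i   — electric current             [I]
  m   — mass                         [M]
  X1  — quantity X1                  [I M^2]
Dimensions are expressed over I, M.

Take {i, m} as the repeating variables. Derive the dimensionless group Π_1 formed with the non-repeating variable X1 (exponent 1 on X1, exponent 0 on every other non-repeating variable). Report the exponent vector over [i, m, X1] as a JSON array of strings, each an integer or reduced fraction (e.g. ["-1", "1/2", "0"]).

Exponent matrix [I,M] × [i,m,X1]:
  I: [ 1  0  1]
  M: [ 0  1  2]
RREF → pivots at {i,m} ⇒ r = 2
Pivot set = {i,m}, free = {X1}
RREF:
  r0: [   1    0    1]
  r1: [   0    1    2]
Fix exponent of X1 at 1; solve each RREF row for its pivot's exponent:
  r0: exp(i) + (1)·1 = 0 ⇒ exp(i) = -1
  r1: exp(m) + (2)·1 = 0 ⇒ exp(m) = -2
Π_1 = i^-1 · m^-2 · X1

["-1", "-2", "1"]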